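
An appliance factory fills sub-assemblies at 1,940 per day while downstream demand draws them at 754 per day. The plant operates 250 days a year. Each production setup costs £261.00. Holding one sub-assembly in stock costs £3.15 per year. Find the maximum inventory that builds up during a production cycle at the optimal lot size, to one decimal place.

I_max ≈ 4,370.0 sub-assemblies

Annual demand D = 754 × 250 = 188,500.
Production build-up factor (1 − d/p) = 1 − 754/1,940 = 0.6113.
Q* = √(2DS / (H(1 − d/p))) = √(2 × 188,500 × 261 / (3.15 × 0.6113)).
= √(98,397,000 / 1.9257) ≈ 7148.158.
Maximum inventory = Q*(1 − d/p) = 7148.158 × 0.6113 ≈ 4369.957.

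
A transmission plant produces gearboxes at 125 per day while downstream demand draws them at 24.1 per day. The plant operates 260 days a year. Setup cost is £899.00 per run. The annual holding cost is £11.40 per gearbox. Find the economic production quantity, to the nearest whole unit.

Q* ≈ 1,106 gearboxes

Annual demand D = 24.1 × 260 = 6,266.
Production build-up factor (1 − d/p) = 1 − 24.1/125 = 0.8072.
Q* = √(2DS / (H(1 − d/p))) = √(2 × 6,266 × 899 / (11.4 × 0.8072)).
= √(11,266,268 / 9.2021) ≈ 1106.489.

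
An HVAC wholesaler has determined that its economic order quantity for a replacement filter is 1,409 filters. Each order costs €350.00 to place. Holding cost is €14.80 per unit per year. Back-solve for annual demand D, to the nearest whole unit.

D ≈ 41,975 filters per year

Squaring Q* = √(2DS/H) gives Q*² = 2DS/H.
From Q* = √(2DS/H): D = Q*²H / (2S) = 1,409² × 14.8 / (2 × 350) = 41974.513.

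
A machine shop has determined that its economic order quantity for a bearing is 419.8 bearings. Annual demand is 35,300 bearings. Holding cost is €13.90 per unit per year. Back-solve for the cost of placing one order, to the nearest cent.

S ≈ €34.70

Invert the EOQ relation Q*² = 2DS/H.
From Q* = √(2DS/H): S = Q*²H / (2D) = 419.8² × 13.9 / (2 × 35,300) = 34.6972.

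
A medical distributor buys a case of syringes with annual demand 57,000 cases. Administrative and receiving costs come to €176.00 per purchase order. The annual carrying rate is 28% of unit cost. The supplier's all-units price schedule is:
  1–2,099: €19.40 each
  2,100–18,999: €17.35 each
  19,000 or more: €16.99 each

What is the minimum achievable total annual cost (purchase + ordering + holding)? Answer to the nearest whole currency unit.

TC* ≈ €998,828

Holding cost per unit per year at price C is H = 0.28·C.
Candidates are each tier's EOQ (if it falls in that tier) and each price-break quantity.
EOQ at €19.40 = 1921.9 (feasible in tier 1): TC = 57,000×€19.40 + (57,000/1921.9)×176 + (1921.9/2)×0.28×€19.40 = €1,116,239.71.
EOQ at €17.35 = 2032.3 < 2100, so use break Q=2100: TC = 57,000×€17.35 + (57,000/2100.0)×176 + (2100.0/2)×0.28×€17.35 = €998,828.04.
EOQ at €16.99 = 2053.7 < 19000, so use break Q=19000: TC = 57,000×€16.99 + (57,000/19000.0)×176 + (19000.0/2)×0.28×€16.99 = €1,014,151.40.
Lowest total cost among the candidates is at Q = 2100.0.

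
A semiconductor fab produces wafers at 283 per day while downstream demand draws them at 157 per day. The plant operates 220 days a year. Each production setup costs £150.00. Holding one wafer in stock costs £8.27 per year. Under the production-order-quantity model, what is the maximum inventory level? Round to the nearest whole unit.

I_max ≈ 747 wafers

Annual demand D = 157 × 220 = 34,540.
Production build-up factor (1 − d/p) = 1 − 157/283 = 0.4452.
Q* = √(2DS / (H(1 − d/p))) = √(2 × 34,540 × 150 / (8.27 × 0.4452)).
= √(10,362,000 / 3.682) ≈ 1677.556.
Maximum inventory = Q*(1 − d/p) = 1677.556 × 0.4452 ≈ 746.898.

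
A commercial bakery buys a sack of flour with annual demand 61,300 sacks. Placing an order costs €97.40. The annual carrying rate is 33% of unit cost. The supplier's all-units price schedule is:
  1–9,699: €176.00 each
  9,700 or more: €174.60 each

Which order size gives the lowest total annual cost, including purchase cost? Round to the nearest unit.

Q* ≈ 453 sacks

Holding cost per unit per year at price C is H = 0.33·C.
For each price level, check whether its EOQ is feasible; otherwise the best quantity at that price is the breakpoint.
EOQ at €176.00 = 453.4 (feasible in tier 1): TC = 61,300×€176.00 + (61,300/453.4)×97.4 + (453.4/2)×0.33×€176.00 = €10,815,135.28.
EOQ at €174.60 = 455.2 < 9700, so use break Q=9700: TC = 61,300×€174.60 + (61,300/9700.0)×97.4 + (9700.0/2)×0.33×€174.60 = €10,983,042.83.
Lowest total cost is €10,815,135.28 at Q = 453.4.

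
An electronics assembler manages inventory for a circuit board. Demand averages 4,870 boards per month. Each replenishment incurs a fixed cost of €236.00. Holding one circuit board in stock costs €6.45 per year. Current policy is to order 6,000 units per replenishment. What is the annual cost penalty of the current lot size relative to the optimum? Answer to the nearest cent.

Extra cost ≈ €8,310.17 per year

Annual demand D = 4,870 × 12 = 58,440.
EOQ = √(2DS/H) = √(2 × 58,440 × 236 / 6.45) ≈ 2067.98.
Cost at Q* = (D/Q*)S + (Q*/2)H = √(2DSH) ≈ €13,338.47.
Cost at Q = 6,000: (58,440/6,000)×236 + (6,000/2)×6.45 = €2,298.64 + €19,350.00 = €21,648.64.
Excess = €21,648.64 − €13,338.47 = €8,310.17.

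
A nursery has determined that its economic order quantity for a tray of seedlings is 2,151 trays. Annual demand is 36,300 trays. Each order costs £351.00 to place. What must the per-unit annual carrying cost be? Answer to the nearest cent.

H ≈ £5.51

Squaring Q* = √(2DS/H) gives Q*² = 2DS/H.
From Q* = √(2DS/H): H = 2DS / Q*² = 2 × 36,300 × 351 / 2,151² = 5.5076.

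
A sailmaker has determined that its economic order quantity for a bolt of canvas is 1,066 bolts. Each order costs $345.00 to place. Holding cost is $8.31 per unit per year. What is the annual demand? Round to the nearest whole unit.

D ≈ 13,686 bolts per year

Invert the EOQ relation Q*² = 2DS/H.
From Q* = √(2DS/H): D = Q*²H / (2S) = 1,066² × 8.31 / (2 × 345) = 13685.679.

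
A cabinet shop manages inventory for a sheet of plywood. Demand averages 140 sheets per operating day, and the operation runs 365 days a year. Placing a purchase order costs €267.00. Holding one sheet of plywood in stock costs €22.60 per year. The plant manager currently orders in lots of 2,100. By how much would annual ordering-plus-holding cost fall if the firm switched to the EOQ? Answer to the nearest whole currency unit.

Extra cost ≈ €5,394 per year

Annual demand D = 140 × 365 = 51,100.
EOQ = √(2DS/H) = √(2 × 51,100 × 267 / 22.6) ≈ 1098.82.
Cost at Q* = (D/Q*)S + (Q*/2)H = √(2DSH) ≈ €24,833.35.
Cost at Q = 2,100: (51,100/2,100)×267 + (2,100/2)×22.6 = €6,497.00 + €23,730.00 = €30,227.00.
Excess = €30,227.00 − €24,833.35 = €5,393.65.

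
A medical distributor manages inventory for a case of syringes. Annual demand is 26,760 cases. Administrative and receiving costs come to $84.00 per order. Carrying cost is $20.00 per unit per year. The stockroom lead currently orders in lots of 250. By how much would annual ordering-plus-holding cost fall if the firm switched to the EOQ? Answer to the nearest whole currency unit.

Extra cost ≈ $2,009 per year

EOQ = √(2DS/H) = √(2 × 26,760 × 84 / 20) ≈ 474.11.
Cost at Q* = (D/Q*)S + (Q*/2)H = √(2DSH) ≈ $9,482.28.
Cost at Q = 250: (26,760/250)×84 + (250/2)×20 = $8,991.36 + $2,500.00 = $11,491.36.
Excess = $11,491.36 − $9,482.28 = $2,009.08.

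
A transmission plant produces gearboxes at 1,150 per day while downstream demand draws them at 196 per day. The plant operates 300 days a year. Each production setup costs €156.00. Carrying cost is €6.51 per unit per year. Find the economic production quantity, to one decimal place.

Q* ≈ 1,843.1 gearboxes

Annual demand D = 196 × 300 = 58,800.
Production build-up factor (1 − d/p) = 1 − 196/1,150 = 0.8296.
Q* = √(2DS / (H(1 − d/p))) = √(2 × 58,800 × 156 / (6.51 × 0.8296)).
= √(18,345,600 / 5.4005) ≈ 1843.106.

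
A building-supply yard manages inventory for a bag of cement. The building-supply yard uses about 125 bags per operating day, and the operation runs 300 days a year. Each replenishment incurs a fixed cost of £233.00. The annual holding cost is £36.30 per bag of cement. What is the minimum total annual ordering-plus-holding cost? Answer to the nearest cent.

TC* ≈ £25,186.16

Annual demand D = 125 × 300 = 37,500.
EOQ = √(2DS/H) = √(2 × 37,500 × 233 / 36.3) ≈ 693.83.
At the optimum the two cost components are equal, so total cost = 2·(Q*/2)H = Q*·H.
Minimum total = √(2DSH) = √(2 × 37,500 × 233 × 36.3) ≈ 25186.157.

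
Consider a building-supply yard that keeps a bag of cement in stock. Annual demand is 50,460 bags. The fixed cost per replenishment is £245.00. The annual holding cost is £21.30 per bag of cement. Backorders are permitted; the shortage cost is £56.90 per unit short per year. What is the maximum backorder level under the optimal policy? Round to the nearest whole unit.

With planned backorders, Q* = √(2DS/H) · √((H+B)/B).
√(2DS/H) = √(2 × 50,460 × 245 / 21.3) = 1077.412.
√((H+B)/B) = √((21.3+56.9)/56.9) = 1.1723.
Q* ≈ 1263.075.
S* = Q* · H/(H+B) = 1263.075 × 21.3/78.2 ≈ 344.034.

S* ≈ 344 bags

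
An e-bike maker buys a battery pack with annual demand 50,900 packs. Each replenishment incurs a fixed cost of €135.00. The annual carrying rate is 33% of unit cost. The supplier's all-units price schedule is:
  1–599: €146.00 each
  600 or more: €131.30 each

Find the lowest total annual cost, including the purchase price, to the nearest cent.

Holding cost per unit per year at price C is H = 0.33·C.
Candidates are each tier's EOQ (if it falls in that tier) and each price-break quantity.
EOQ at €146.00 = 534.1 (feasible in tier 1): TC = 50,900×€146.00 + (50,900/534.1)×135 + (534.1/2)×0.33×€146.00 = €7,457,132.04.
EOQ at €131.30 = 563.2 < 600, so use break Q=600: TC = 50,900×€131.30 + (50,900/600.0)×135 + (600.0/2)×0.33×€131.30 = €6,707,621.20.
Lowest total cost among the candidates is at Q = 600.0.

TC* ≈ €6,707,621.20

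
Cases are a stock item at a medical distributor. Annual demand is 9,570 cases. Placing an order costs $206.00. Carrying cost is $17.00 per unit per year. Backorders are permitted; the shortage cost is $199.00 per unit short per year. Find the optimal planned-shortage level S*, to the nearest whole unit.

S* ≈ 39 cases

With planned backorders, Q* = √(2DS/H) · √((H+B)/B).
√(2DS/H) = √(2 × 9,570 × 206 / 17) = 481.593.
√((H+B)/B) = √((17+199)/199) = 1.0418.
Q* ≈ 501.742.
S* = Q* · H/(H+B) = 501.742 × 17/216 ≈ 39.489.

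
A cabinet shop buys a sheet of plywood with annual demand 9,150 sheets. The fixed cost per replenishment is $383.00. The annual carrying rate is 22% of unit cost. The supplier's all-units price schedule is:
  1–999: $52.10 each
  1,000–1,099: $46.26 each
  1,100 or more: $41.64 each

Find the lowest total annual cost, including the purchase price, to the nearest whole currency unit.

Holding cost per unit per year at price C is H = 0.22·C.
For each price level, check whether its EOQ is feasible; otherwise the best quantity at that price is the breakpoint.
EOQ at $52.10 = 782.0 (feasible in tier 1): TC = 9,150×$52.10 + (9,150/782.0)×383 + (782.0/2)×0.22×$52.10 = $485,678.04.
EOQ at $46.26 = 829.9 < 1000, so use break Q=1000: TC = 9,150×$46.26 + (9,150/1000.0)×383 + (1000.0/2)×0.22×$46.26 = $431,872.05.
EOQ at $41.64 = 874.7 < 1100, so use break Q=1100: TC = 9,150×$41.64 + (9,150/1100.0)×383 + (1100.0/2)×0.22×$41.64 = $389,230.30.
Lowest total cost among the candidates is at Q = 1100.0.

TC* ≈ $389,230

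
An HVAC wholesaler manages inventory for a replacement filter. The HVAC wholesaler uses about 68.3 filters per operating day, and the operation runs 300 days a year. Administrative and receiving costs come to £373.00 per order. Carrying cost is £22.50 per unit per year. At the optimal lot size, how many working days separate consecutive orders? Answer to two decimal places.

T ≈ 12.07 days

Annual demand D = 68.3 × 300 = 20,490.
Q* = √(2DS/H) = √(2 × 20,490 × 373 / 22.5) ≈ 824.23.
Cycle time = Q*/D × 300 = 824.23 / 20,490 × 300 ≈ 12.068 days.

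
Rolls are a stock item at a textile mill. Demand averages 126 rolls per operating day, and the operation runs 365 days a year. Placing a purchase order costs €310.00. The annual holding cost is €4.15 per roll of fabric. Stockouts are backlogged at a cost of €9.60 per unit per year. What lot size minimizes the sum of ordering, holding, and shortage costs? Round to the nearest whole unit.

Q* ≈ 3,137 rolls

Annual demand D = 126 × 365 = 45,990.
With planned backorders, Q* = √(2DS/H) · √((H+B)/B).
√(2DS/H) = √(2 × 45,990 × 310 / 4.15) = 2621.220.
√((H+B)/B) = √((4.15+9.6)/9.6) = 1.1968.
Q* ≈ 3137.034.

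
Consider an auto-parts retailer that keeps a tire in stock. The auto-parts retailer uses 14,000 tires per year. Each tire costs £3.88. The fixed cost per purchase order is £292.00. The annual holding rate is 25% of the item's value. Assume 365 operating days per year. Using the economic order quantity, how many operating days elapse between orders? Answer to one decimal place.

Holding cost H = 0.25 × £3.88 = £0.9700 per unit per year.
Q* = √(2DS/H) = √(2 × 14,000 × 292 / 0.97) ≈ 2903.25.
Cycle time = Q*/D × 365 = 2903.25 / 14,000 × 365 ≈ 75.692 days.

T ≈ 75.7 days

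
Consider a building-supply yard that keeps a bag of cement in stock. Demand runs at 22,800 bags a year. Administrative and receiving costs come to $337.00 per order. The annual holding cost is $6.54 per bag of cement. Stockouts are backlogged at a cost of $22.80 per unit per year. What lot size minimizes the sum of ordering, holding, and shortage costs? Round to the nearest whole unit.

With planned backorders, Q* = √(2DS/H) · √((H+B)/B).
√(2DS/H) = √(2 × 22,800 × 337 / 6.54) = 1532.881.
√((H+B)/B) = √((6.54+22.8)/22.8) = 1.1344.
Q* ≈ 1738.886.

Q* ≈ 1,739 bags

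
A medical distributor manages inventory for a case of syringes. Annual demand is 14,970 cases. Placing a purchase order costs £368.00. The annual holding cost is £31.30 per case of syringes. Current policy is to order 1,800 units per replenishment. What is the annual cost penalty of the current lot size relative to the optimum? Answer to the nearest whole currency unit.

EOQ = √(2DS/H) = √(2 × 14,970 × 368 / 31.3) ≈ 593.30.
Cost at Q* = (D/Q*)S + (Q*/2)H = √(2DSH) ≈ £18,570.43.
Cost at Q = 1,800: (14,970/1,800)×368 + (1,800/2)×31.3 = £3,060.53 + £28,170.00 = £31,230.53.
Excess = £31,230.53 − £18,570.43 = £12,660.10.

Extra cost ≈ £12,660 per year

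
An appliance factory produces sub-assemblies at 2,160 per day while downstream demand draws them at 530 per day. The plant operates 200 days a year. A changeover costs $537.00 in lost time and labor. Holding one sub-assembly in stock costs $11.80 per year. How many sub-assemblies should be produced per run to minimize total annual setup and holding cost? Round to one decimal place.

Q* ≈ 3,575.6 sub-assemblies

Annual demand D = 530 × 200 = 106,000.
Production build-up factor (1 − d/p) = 1 − 530/2,160 = 0.7546.
Q* = √(2DS / (H(1 − d/p))) = √(2 × 106,000 × 537 / (11.8 × 0.7546)).
= √(113,844,000 / 8.9046) ≈ 3575.585.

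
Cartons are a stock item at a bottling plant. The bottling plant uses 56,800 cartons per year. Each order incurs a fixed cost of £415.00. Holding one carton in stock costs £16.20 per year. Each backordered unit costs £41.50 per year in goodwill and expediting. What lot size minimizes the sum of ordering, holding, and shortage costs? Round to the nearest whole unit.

With planned backorders, Q* = √(2DS/H) · √((H+B)/B).
√(2DS/H) = √(2 × 56,800 × 415 / 16.2) = 1705.908.
√((H+B)/B) = √((16.2+41.5)/41.5) = 1.1791.
Q* ≈ 2011.498.

Q* ≈ 2,011 cartons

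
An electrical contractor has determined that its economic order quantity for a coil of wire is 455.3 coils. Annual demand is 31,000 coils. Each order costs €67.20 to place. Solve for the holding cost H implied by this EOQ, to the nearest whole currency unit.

H ≈ €20

Invert the EOQ relation Q*² = 2DS/H.
From Q* = √(2DS/H): H = 2DS / Q*² = 2 × 31,000 × 67.2 / 455.3² = 20.0986.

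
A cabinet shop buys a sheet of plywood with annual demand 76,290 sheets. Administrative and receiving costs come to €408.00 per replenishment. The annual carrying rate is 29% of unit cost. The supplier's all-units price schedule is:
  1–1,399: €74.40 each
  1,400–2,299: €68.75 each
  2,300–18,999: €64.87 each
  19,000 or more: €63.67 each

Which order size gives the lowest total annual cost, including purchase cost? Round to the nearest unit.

Holding cost per unit per year at price C is H = 0.29·C.
Evaluate total cost at each tier's feasible EOQ or, if the EOQ is below the tier, at the tier's minimum quantity.
Tier 1 (€74.40): EOQ = 1698.6 exceeds tier's upper bound 1399, so this tier is dominated.
EOQ at €68.75 = 1767.0 (feasible in tier 2): TC = 76,290×€68.75 + (76,290/1767.0)×408 + (1767.0/2)×0.29×€68.75 = €5,280,167.63.
EOQ at €64.87 = 1819.1 < 2300, so use break Q=2300: TC = 76,290×€64.87 + (76,290/2300.0)×408 + (2300.0/2)×0.29×€64.87 = €4,984,099.63.
EOQ at €63.67 = 1836.2 < 19000, so use break Q=19000: TC = 76,290×€63.67 + (76,290/19000.0)×408 + (19000.0/2)×0.29×€63.67 = €5,034,433.38.
Lowest total cost is €4,984,099.63 at Q = 2300.0.

Q* ≈ 2,300 sheets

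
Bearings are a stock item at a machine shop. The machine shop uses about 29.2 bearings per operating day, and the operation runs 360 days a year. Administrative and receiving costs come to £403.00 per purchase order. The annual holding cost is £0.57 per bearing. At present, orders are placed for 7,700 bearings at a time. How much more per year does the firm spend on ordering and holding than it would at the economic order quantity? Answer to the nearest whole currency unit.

Annual demand D = 29.2 × 360 = 10,512.
EOQ = √(2DS/H) = √(2 × 10,512 × 403 / 0.57) ≈ 3855.43.
Cost at Q* = (D/Q*)S + (Q*/2)H = √(2DSH) ≈ £2,197.59.
Cost at Q = 7,700: (10,512/7,700)×403 + (7,700/2)×0.57 = £550.17 + £2,194.50 = £2,744.67.
Excess = £2,744.67 − £2,197.59 = £547.08.

Extra cost ≈ £547 per year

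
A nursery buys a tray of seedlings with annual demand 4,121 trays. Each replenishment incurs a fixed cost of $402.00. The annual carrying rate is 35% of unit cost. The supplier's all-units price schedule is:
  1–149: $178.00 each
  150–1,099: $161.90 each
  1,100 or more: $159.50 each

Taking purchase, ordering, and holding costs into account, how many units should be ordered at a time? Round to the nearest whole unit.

Q* ≈ 242 trays

Holding cost per unit per year at price C is H = 0.35·C.
For each price level, check whether its EOQ is feasible; otherwise the best quantity at that price is the breakpoint.
Tier 1 ($178.00): EOQ = 230.6 exceeds tier's upper bound 149, so this tier is dominated.
EOQ at $161.90 = 241.8 (feasible in tier 2): TC = 4,121×$161.90 + (4,121/241.8)×402 + (241.8/2)×0.35×$161.90 = $680,891.99.
EOQ at $159.50 = 243.6 < 1100, so use break Q=1100: TC = 4,121×$159.50 + (4,121/1100.0)×402 + (1100.0/2)×0.35×$159.50 = $689,509.29.
Lowest total cost is $680,891.99 at Q = 241.8.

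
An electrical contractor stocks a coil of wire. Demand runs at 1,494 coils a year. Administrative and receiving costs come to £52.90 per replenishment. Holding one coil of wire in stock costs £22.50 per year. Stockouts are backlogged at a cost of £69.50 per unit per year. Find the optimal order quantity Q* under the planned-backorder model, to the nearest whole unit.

Q* ≈ 96 coils

With planned backorders, Q* = √(2DS/H) · √((H+B)/B).
√(2DS/H) = √(2 × 1,494 × 52.9 / 22.5) = 83.816.
√((H+B)/B) = √((22.5+69.5)/69.5) = 1.1505.
Q* ≈ 96.434.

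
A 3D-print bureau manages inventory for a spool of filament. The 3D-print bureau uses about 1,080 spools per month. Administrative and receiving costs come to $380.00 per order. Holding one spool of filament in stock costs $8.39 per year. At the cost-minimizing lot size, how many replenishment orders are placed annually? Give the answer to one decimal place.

Annual demand D = 1,080 × 12 = 12,960.
EOQ = √(2DS/H) = √(2 × 12,960 × 380 / 8.39) ≈ 1083.50.
Orders per year = D / Q* = 12,960 / 1083.50 ≈ 11.961.

N ≈ 12.0 orders per year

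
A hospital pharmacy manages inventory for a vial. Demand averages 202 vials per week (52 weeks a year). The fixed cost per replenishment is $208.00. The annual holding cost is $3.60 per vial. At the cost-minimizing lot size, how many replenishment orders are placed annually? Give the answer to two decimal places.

Annual demand D = 202 × 52 = 10,504.
EOQ = √(2DS/H) = √(2 × 10,504 × 208 / 3.6) ≈ 1101.72.
Orders per year = D / Q* = 10,504 / 1101.72 ≈ 9.534.

N ≈ 9.53 orders per year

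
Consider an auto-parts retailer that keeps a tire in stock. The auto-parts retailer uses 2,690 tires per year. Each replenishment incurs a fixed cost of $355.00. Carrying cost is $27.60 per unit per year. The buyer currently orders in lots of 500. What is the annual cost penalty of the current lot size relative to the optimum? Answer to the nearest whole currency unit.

EOQ = √(2DS/H) = √(2 × 2,690 × 355 / 27.6) ≈ 263.06.
Cost at Q* = (D/Q*)S + (Q*/2)H = √(2DSH) ≈ $7,260.39.
Cost at Q = 500: (2,690/500)×355 + (500/2)×27.6 = $1,909.90 + $6,900.00 = $8,809.90.
Excess = $8,809.90 − $7,260.39 = $1,549.51.

Extra cost ≈ $1,550 per year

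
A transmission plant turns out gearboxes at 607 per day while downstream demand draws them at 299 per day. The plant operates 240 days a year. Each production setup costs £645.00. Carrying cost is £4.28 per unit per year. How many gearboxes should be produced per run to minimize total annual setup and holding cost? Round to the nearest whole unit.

Q* ≈ 6,529 gearboxes

Annual demand D = 299 × 240 = 71,760.
Production build-up factor (1 − d/p) = 1 − 299/607 = 0.5074.
Q* = √(2DS / (H(1 − d/p))) = √(2 × 71,760 × 645 / (4.28 × 0.5074)).
= √(92,570,400 / 2.1717) ≈ 6528.797.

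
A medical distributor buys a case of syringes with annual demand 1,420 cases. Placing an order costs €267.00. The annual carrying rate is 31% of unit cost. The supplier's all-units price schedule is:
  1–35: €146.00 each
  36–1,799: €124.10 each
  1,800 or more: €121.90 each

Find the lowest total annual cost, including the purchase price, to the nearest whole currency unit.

Holding cost per unit per year at price C is H = 0.31·C.
Candidates are each tier's EOQ (if it falls in that tier) and each price-break quantity.
Tier 1 (€146.00): EOQ = 129.4 exceeds tier's upper bound 35, so this tier is dominated.
EOQ at €124.10 = 140.4 (feasible in tier 2): TC = 1,420×€124.10 + (1,420/140.4)×267 + (140.4/2)×0.31×€124.10 = €181,623.09.
EOQ at €121.90 = 141.7 < 1800, so use break Q=1800: TC = 1,420×€121.90 + (1,420/1800.0)×267 + (1800.0/2)×0.31×€121.90 = €207,318.73.
Lowest total cost among the candidates is at Q = 140.4.

TC* ≈ €181,623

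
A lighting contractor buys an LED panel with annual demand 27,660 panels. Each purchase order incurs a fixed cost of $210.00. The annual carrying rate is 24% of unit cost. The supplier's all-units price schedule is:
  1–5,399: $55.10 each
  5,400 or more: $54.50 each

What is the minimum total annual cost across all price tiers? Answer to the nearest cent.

TC* ≈ $1,536,460.59

Holding cost per unit per year at price C is H = 0.24·C.
For each price level, check whether its EOQ is feasible; otherwise the best quantity at that price is the breakpoint.
EOQ at $55.10 = 937.3 (feasible in tier 1): TC = 27,660×$55.10 + (27,660/937.3)×210 + (937.3/2)×0.24×$55.10 = $1,536,460.59.
EOQ at $54.50 = 942.4 < 5400, so use break Q=5400: TC = 27,660×$54.50 + (27,660/5400.0)×210 + (5400.0/2)×0.24×$54.50 = $1,543,861.67.
Lowest total cost among the candidates is at Q = 937.3.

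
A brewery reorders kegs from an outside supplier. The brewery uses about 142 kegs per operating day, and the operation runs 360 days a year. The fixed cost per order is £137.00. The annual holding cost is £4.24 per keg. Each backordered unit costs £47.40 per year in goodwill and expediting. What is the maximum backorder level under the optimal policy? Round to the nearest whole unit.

Annual demand D = 142 × 360 = 51,120.
With planned backorders, Q* = √(2DS/H) · √((H+B)/B).
√(2DS/H) = √(2 × 51,120 × 137 / 4.24) = 1817.556.
√((H+B)/B) = √((4.24+47.4)/47.4) = 1.0438.
Q* ≈ 1897.107.
S* = Q* · H/(H+B) = 1897.107 × 4.24/51.64 ≈ 155.766.

S* ≈ 156 kegs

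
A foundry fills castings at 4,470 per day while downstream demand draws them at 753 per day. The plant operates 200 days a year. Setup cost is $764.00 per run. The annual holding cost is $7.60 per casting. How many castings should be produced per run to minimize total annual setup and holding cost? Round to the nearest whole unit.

Q* ≈ 6,034 castings

Annual demand D = 753 × 200 = 150,600.
Production build-up factor (1 − d/p) = 1 − 753/4,470 = 0.8315.
Q* = √(2DS / (H(1 − d/p))) = √(2 × 150,600 × 764 / (7.6 × 0.8315)).
= √(230,116,800 / 6.3197) ≈ 6034.272.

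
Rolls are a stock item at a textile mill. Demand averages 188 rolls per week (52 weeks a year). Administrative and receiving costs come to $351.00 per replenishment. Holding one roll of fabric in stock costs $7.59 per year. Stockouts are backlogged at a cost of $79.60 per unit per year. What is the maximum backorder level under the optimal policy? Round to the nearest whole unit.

S* ≈ 87 rolls

Annual demand D = 188 × 52 = 9,776.
With planned backorders, Q* = √(2DS/H) · √((H+B)/B).
√(2DS/H) = √(2 × 9,776 × 351 / 7.59) = 950.886.
√((H+B)/B) = √((7.59+79.6)/79.6) = 1.0466.
Q* ≈ 995.188.
S* = Q* · H/(H+B) = 995.188 × 7.59/87.19 ≈ 86.632.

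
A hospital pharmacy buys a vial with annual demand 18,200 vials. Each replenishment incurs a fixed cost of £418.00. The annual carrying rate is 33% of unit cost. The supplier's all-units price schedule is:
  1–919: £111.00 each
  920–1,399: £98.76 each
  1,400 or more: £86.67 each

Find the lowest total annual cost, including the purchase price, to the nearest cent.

Holding cost per unit per year at price C is H = 0.33·C.
Candidates are each tier's EOQ (if it falls in that tier) and each price-break quantity.
EOQ at £111.00 = 644.5 (feasible in tier 1): TC = 18,200×£111.00 + (18,200/644.5)×418 + (644.5/2)×0.33×£111.00 = £2,043,807.90.
EOQ at £98.76 = 683.3 < 920, so use break Q=920: TC = 18,200×£98.76 + (18,200/920.0)×418 + (920.0/2)×0.33×£98.76 = £1,820,692.90.
EOQ at £86.67 = 729.4 < 1400, so use break Q=1400: TC = 18,200×£86.67 + (18,200/1400.0)×418 + (1400.0/2)×0.33×£86.67 = £1,602,848.77.
Lowest total cost among the candidates is at Q = 1400.0.

TC* ≈ £1,602,848.77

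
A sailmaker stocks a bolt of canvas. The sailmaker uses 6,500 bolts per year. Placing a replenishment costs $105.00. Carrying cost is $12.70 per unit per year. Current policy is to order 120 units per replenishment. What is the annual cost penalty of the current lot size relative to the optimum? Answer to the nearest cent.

EOQ = √(2DS/H) = √(2 × 6,500 × 105 / 12.7) ≈ 327.84.
Cost at Q* = (D/Q*)S + (Q*/2)H = √(2DSH) ≈ $4,163.59.
Cost at Q = 120: (6,500/120)×105 + (120/2)×12.7 = $5,687.50 + $762.00 = $6,449.50.
Excess = $6,449.50 − $4,163.59 = $2,285.91.

Extra cost ≈ $2,285.91 per year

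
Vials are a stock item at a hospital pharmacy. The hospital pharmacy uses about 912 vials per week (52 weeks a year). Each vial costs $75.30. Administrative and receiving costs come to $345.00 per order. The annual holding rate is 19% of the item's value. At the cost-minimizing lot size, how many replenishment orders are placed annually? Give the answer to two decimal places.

Annual demand D = 912 × 52 = 47,424.
Holding cost H = 0.19 × $75.30 = $14.3070 per unit per year.
EOQ = √(2DS/H) = √(2 × 47,424 × 345 / 14.307) ≈ 1512.34.
Orders per year = D / Q* = 47,424 / 1512.34 ≈ 31.358.

N ≈ 31.36 orders per year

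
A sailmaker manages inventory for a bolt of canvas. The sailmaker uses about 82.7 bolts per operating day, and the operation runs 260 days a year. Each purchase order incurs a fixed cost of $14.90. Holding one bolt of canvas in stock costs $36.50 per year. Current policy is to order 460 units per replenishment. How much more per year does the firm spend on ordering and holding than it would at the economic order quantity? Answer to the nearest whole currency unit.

Extra cost ≈ $4,255 per year

Annual demand D = 82.7 × 260 = 21,502.
EOQ = √(2DS/H) = √(2 × 21,502 × 14.9 / 36.5) ≈ 132.50.
Cost at Q* = (D/Q*)S + (Q*/2)H = √(2DSH) ≈ $4,836.09.
Cost at Q = 460: (21,502/460)×14.9 + (460/2)×36.5 = $696.48 + $8,395.00 = $9,091.48.
Excess = $9,091.48 − $4,836.09 = $4,255.39.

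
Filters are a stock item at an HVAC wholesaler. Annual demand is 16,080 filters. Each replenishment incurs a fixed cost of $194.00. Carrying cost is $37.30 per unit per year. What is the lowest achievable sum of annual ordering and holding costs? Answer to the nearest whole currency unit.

The optimal lot size = √(2DS/H) = √(2 × 16,080 × 194 / 37.3) ≈ 408.98.
At the optimum the two cost components are equal, so total cost = 2·(Q*/2)H = Q*·H.
Minimum total = √(2DSH) = √(2 × 16,080 × 194 × 37.3) ≈ 15255.038.

TC* ≈ $15,255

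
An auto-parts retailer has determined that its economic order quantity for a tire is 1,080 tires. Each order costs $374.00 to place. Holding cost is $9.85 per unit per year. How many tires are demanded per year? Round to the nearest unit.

D ≈ 15,360 tires per year

Invert the EOQ relation Q*² = 2DS/H.
From Q* = √(2DS/H): D = Q*²H / (2S) = 1,080² × 9.85 / (2 × 374) = 15359.679.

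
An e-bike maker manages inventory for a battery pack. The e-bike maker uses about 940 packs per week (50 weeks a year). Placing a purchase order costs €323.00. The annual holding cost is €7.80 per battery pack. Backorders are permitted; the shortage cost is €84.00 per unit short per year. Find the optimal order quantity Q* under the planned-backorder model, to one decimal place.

Annual demand D = 940 × 50 = 47,000.
With planned backorders, Q* = √(2DS/H) · √((H+B)/B).
√(2DS/H) = √(2 × 47,000 × 323 / 7.8) = 1972.958.
√((H+B)/B) = √((7.8+84)/84) = 1.0454.
Q* ≈ 2062.527.

Q* ≈ 2,062.5 packs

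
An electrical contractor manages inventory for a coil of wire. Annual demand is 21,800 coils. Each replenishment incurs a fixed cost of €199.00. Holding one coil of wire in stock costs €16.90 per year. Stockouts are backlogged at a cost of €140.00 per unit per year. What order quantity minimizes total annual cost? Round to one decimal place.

With planned backorders, Q* = √(2DS/H) · √((H+B)/B).
√(2DS/H) = √(2 × 21,800 × 199 / 16.9) = 716.517.
√((H+B)/B) = √((16.9+140)/140) = 1.0586.
Q* ≈ 758.532.

Q* ≈ 758.5 coils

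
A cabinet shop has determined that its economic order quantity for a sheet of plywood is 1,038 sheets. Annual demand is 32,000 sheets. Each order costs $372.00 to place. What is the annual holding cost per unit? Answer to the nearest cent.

H ≈ $22.10

Squaring Q* = √(2DS/H) gives Q*² = 2DS/H.
From Q* = √(2DS/H): H = 2DS / Q*² = 2 × 32,000 × 372 / 1,038² = 22.0967.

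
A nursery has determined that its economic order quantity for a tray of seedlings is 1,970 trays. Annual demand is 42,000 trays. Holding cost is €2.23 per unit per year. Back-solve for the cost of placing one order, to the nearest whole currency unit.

S ≈ €103

Invert the EOQ relation Q*² = 2DS/H.
From Q* = √(2DS/H): S = Q*²H / (2D) = 1,970² × 2.23 / (2 × 42,000) = 103.0287.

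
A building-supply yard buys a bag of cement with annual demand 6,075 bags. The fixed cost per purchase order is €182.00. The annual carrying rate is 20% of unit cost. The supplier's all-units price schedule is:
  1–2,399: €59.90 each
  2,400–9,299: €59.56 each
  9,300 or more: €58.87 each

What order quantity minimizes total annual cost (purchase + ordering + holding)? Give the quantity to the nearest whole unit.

Holding cost per unit per year at price C is H = 0.20·C.
For each price level, check whether its EOQ is feasible; otherwise the best quantity at that price is the breakpoint.
EOQ at €59.90 = 429.6 (feasible in tier 1): TC = 6,075×€59.90 + (6,075/429.6)×182 + (429.6/2)×0.20×€59.90 = €369,039.48.
EOQ at €59.56 = 430.9 < 2400, so use break Q=2400: TC = 6,075×€59.56 + (6,075/2400.0)×182 + (2400.0/2)×0.20×€59.56 = €376,582.09.
EOQ at €58.87 = 433.4 < 9300, so use break Q=9300: TC = 6,075×€58.87 + (6,075/9300.0)×182 + (9300.0/2)×0.20×€58.87 = €412,503.24.
Lowest total cost is €369,039.48 at Q = 429.6.

Q* ≈ 430 bags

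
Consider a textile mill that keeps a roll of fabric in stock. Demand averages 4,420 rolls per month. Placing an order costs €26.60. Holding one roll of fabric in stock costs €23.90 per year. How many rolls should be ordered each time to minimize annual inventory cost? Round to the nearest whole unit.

Q* ≈ 344 rolls

Annual demand D = 4,420 × 12 = 53,040.
EOQ = √(2DS / H) = √(2 × 53,040 × 26.6 / 23.9).
= √(2,821,728 / 23.9) = √118,063.9331 ≈ 343.604.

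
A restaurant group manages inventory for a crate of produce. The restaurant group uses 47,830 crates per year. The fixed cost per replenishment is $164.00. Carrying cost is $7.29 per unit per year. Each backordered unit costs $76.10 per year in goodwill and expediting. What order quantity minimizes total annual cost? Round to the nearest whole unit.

Q* ≈ 1,536 crates

With planned backorders, Q* = √(2DS/H) · √((H+B)/B).
√(2DS/H) = √(2 × 47,830 × 164 / 7.29) = 1466.977.
√((H+B)/B) = √((7.29+76.1)/76.1) = 1.0468.
Q* ≈ 1535.635.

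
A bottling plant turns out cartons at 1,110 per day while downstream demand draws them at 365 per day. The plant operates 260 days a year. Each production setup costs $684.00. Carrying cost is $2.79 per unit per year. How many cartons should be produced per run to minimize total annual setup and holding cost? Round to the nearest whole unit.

Annual demand D = 365 × 260 = 94,900.
Production build-up factor (1 − d/p) = 1 − 365/1,110 = 0.6712.
Q* = √(2DS / (H(1 − d/p))) = √(2 × 94,900 × 684 / (2.79 × 0.6712)).
= √(129,823,200 / 1.8726) ≈ 8326.403.

Q* ≈ 8,326 cartons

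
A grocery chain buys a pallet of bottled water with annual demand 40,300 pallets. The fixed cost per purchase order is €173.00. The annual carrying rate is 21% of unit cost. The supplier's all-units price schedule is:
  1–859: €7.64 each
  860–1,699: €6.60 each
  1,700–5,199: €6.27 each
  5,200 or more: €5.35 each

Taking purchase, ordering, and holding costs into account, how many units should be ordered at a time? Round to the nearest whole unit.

Holding cost per unit per year at price C is H = 0.21·C.
Evaluate total cost at each tier's feasible EOQ or, if the EOQ is below the tier, at the tier's minimum quantity.
Tier 1 (€7.64): EOQ = 2948.0 exceeds tier's upper bound 859, so this tier is dominated.
Tier 2 (€6.60): EOQ = 3171.8 exceeds tier's upper bound 1699, so this tier is dominated.
EOQ at €6.27 = 3254.2 (feasible in tier 3): TC = 40,300×€6.27 + (40,300/3254.2)×173 + (3254.2/2)×0.21×€6.27 = €256,965.83.
EOQ at €5.35 = 3522.9 < 5200, so use break Q=5200: TC = 40,300×€5.35 + (40,300/5200.0)×173 + (5200.0/2)×0.21×€5.35 = €219,866.85.
Lowest total cost is €219,866.85 at Q = 5200.0.

Q* ≈ 5,200 pallets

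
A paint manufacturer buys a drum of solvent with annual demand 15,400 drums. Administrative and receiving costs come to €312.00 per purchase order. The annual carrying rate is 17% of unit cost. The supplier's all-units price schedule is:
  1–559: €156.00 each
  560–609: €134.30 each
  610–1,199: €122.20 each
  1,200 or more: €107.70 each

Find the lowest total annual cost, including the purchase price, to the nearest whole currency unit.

TC* ≈ €1,673,569

Holding cost per unit per year at price C is H = 0.17·C.
Candidates are each tier's EOQ (if it falls in that tier) and each price-break quantity.
Tier 1 (€156.00): EOQ = 602.0 exceeds tier's upper bound 559, so this tier is dominated.
Tier 2 (€134.30): EOQ = 648.8 exceeds tier's upper bound 609, so this tier is dominated.
EOQ at €122.20 = 680.1 (feasible in tier 3): TC = 15,400×€122.20 + (15,400/680.1)×312 + (680.1/2)×0.17×€122.20 = €1,896,009.04.
EOQ at €107.70 = 724.5 < 1200, so use break Q=1200: TC = 15,400×€107.70 + (15,400/1200.0)×312 + (1200.0/2)×0.17×€107.70 = €1,673,569.40.
Lowest total cost among the candidates is at Q = 1200.0.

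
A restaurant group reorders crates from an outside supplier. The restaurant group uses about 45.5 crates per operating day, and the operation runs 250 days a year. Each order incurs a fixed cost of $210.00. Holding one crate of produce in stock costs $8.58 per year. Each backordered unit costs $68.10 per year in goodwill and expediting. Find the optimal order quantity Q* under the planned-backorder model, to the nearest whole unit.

Q* ≈ 792 crates

Annual demand D = 45.5 × 250 = 11,375.
With planned backorders, Q* = √(2DS/H) · √((H+B)/B).
√(2DS/H) = √(2 × 11,375 × 210 / 8.58) = 746.203.
√((H+B)/B) = √((8.58+68.1)/68.1) = 1.0611.
Q* ≈ 791.816.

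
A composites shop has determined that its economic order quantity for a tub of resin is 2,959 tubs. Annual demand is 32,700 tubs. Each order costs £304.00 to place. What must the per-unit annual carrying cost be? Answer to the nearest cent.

Invert the EOQ relation Q*² = 2DS/H.
From Q* = √(2DS/H): H = 2DS / Q*² = 2 × 32,700 × 304 / 2,959² = 2.2707.

H ≈ £2.27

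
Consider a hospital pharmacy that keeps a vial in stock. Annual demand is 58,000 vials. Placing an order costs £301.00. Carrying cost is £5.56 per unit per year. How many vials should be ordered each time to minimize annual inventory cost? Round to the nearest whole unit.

EOQ = √(2DS / H) = √(2 × 58,000 × 301 / 5.56).
= √(34,916,000 / 5.56) = √6,279,856.1151 ≈ 2505.964.

Q* ≈ 2,506 vials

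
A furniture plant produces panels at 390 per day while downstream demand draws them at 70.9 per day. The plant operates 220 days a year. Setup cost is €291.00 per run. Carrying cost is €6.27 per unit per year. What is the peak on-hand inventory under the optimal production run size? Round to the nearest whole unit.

Annual demand D = 70.9 × 220 = 15,598.
Production build-up factor (1 − d/p) = 1 − 70.9/390 = 0.8182.
Q* = √(2DS / (H(1 − d/p))) = √(2 × 15,598 × 291 / (6.27 × 0.8182)).
= √(9,078,036 / 5.1301) ≈ 1330.243.
Maximum inventory = Q*(1 − d/p) = 1330.243 × 0.8182 ≈ 1088.412.

I_max ≈ 1,088 panels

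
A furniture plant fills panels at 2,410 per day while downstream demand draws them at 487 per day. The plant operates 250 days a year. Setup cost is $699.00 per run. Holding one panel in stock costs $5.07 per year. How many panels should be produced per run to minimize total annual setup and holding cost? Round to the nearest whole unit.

Q* ≈ 6,486 panels

Annual demand D = 487 × 250 = 121,750.
Production build-up factor (1 − d/p) = 1 − 487/2,410 = 0.7979.
Q* = √(2DS / (H(1 − d/p))) = √(2 × 121,750 × 699 / (5.07 × 0.7979)).
= √(170,206,500 / 4.0455) ≈ 6486.389.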